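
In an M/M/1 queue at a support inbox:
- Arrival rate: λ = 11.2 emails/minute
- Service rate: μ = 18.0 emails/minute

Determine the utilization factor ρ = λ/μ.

Server utilization: ρ = λ/μ
ρ = 11.2/18.0 = 0.6222
The server is busy 62.22% of the time.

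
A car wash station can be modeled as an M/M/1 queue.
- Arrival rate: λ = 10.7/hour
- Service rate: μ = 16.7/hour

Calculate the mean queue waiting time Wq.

First, compute utilization: ρ = λ/μ = 10.7/16.7 = 0.6407
For M/M/1: Wq = λ/(μ(μ-λ))
Wq = 10.7/(16.7 × (16.7-10.7))
Wq = 10.7/(16.7 × 6.00)
Wq = 0.1068 hours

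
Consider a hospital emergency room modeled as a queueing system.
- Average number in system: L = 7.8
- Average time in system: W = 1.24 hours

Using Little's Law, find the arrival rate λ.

Little's Law: L = λW, so λ = L/W
λ = 7.8/1.24 = 6.2903 patients/hour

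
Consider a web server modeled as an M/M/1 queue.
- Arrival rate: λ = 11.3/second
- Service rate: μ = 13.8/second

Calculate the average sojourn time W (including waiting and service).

First, compute utilization: ρ = λ/μ = 11.3/13.8 = 0.8188
For M/M/1: W = 1/(μ-λ)
W = 1/(13.8-11.3) = 1/2.50
W = 0.4000 seconds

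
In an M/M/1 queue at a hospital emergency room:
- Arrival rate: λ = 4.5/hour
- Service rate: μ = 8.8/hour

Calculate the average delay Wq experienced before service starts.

First, compute utilization: ρ = λ/μ = 4.5/8.8 = 0.5114
For M/M/1: Wq = λ/(μ(μ-λ))
Wq = 4.5/(8.8 × (8.8-4.5))
Wq = 4.5/(8.8 × 4.30)
Wq = 0.1189 hours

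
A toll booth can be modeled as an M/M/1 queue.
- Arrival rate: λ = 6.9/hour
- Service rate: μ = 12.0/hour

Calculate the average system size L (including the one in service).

ρ = λ/μ = 6.9/12.0 = 0.5750
For M/M/1: L = λ/(μ-λ)
L = 6.9/(12.0-6.9) = 6.9/5.10
L = 1.3529 vehicles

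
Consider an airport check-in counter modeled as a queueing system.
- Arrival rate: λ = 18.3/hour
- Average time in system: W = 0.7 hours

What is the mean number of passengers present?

Little's Law: L = λW
L = 18.3 × 0.7 = 12.8100 passengers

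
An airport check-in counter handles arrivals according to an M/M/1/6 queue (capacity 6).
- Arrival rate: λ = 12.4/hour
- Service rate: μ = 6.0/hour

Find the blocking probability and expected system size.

ρ = λ/μ = 12.4/6.0 = 2.06667
P₀ = (1-ρ)/(1-ρ^(K+1)) = (1-2.06667)/(1-2.06667^7) = -1.0667/-160.0267 = 0.006666
P_K = P₀×ρ^K = 0.006666 × 2.06667^6 = 0.006666 × 77.9160 = 0.5194
Blocking probability P_6 = 0.5194 (51.94%)
L = ρ[1 - (K+1)ρ^K + Kρ^(K+1)] / [(1-ρ)(1-ρ^(K+1))]
L = 2.06667 × (1 - 7×77.9160 + 6×161.0267) / ((1 - 2.06667) × (1 - 161.0267)) = 5.1062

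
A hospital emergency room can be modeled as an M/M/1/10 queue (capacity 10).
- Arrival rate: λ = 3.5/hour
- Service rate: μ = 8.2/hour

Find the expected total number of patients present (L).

ρ = λ/μ = 3.5/8.2 = 0.4268
P₀ = (1-ρ)/(1-ρ^(K+1)) = (1-0.4268)/(1-0.4268^11) = 0.573200/0.999914 = 0.5732
P_K = P₀×ρ^K = 0.5732 × 0.4268^10 = 0.5732 × 0.0002006 = 0.0001150
L = ρ[1 - (K+1)ρ^K + Kρ^(K+1)] / [(1-ρ)(1-ρ^(K+1))]
L = 0.4268 × (1 - 11×0.00020056 + 10×0.000085599) / ((1 - 0.4268) × (1 - 0.000085599)) = 0.7437 patients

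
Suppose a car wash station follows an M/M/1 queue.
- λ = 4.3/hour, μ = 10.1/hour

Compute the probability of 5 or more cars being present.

ρ = λ/μ = 4.3/10.1 = 0.42574
P(N ≥ n) = ρⁿ
P(N ≥ 5) = 0.42574^5
P(N ≥ 5) = 0.01399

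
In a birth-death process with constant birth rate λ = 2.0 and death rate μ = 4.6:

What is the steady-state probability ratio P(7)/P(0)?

For constant rates: P(n)/P(0) = (λ/μ)^n
P(7)/P(0) = (2.0/4.6)^7 = 0.43478^7 = 0.002937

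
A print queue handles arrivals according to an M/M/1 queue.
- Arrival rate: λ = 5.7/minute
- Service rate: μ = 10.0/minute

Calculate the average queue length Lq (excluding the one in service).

ρ = λ/μ = 5.7/10.0 = 0.5700
For M/M/1: Lq = λ²/(μ(μ-λ))
Lq = 32.49/(10.0 × 4.30)
Lq = 0.7556 jobs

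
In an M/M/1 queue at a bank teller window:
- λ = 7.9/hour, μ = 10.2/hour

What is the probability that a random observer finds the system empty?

ρ = λ/μ = 7.9/10.2 = 0.7745
P(0) = 1 - ρ = 1 - 0.7745 = 0.2255
The server is idle 22.55% of the time.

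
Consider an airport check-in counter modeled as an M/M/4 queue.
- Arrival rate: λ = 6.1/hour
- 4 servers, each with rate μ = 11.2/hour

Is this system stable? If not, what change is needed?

Stability requires ρ = λ/(cμ) < 1
ρ = 6.1/(4 × 11.2) = 6.1/44.80 = 0.1362
Since 0.1362 < 1, the system is STABLE.
The servers are busy 13.62% of the time.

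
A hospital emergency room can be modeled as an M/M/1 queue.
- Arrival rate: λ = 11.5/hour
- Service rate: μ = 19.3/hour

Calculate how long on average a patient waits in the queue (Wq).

First, compute utilization: ρ = λ/μ = 11.5/19.3 = 0.5959
For M/M/1: Wq = λ/(μ(μ-λ))
Wq = 11.5/(19.3 × (19.3-11.5))
Wq = 11.5/(19.3 × 7.80)
Wq = 0.07639 hours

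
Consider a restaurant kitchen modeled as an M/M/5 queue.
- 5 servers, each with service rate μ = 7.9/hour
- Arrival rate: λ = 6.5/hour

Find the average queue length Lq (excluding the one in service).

Traffic intensity: ρ = λ/(cμ) = 6.5/(5×7.9) = 0.1646
Since ρ = 0.1646 < 1, system is stable.
Offered load a = λ/μ = cρ = 6.5/7.9 = 0.8228
P₀ = [ Σₙ₌₀^4 aⁿ/n! + a^5/(5!(1-ρ)) ]⁻¹
Σ = a^0/0! + a^1/1! + a^2/2! + a^3/3! + a^4/4! = 1.0000 + 0.8228 + 0.3385 + 0.09283 + 0.01910 = 2.2732
a^5/(5!(1-ρ)) = 0.37708/(120 × 0.83544) = 0.003761
P₀ = 1/(2.2732 + 0.003761) = 0.4392
Lq = P₀·a^5·ρ / (5!(1-ρ)²) = 0.43918 × 0.37708 × 0.16456 / (120 × 0.69797) = 0.0003254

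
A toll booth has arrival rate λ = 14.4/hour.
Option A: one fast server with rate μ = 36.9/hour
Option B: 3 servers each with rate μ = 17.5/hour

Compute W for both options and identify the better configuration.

Option A: single server μ = 36.9 (M/M/1)
  ρ_A = 14.4/36.9 = 0.3902
  W_A = 1/(μ-λ) = 1/(36.9-14.4) = 1/22.50 = 0.04444

Option B: 3 servers μ = 17.5 (M/M/3)
  ρ_B = λ/(cμ) = 14.4/(3×17.5) = 0.2743
  Offered load a = λ/μ = cρ = 14.4/17.5 = 0.8229
  P₀ = [ Σₙ₌₀^2 aⁿ/n! + a^3/(3!(1-ρ)) ]⁻¹
  Σ = a^0/0! + a^1/1! + a^2/2! = 1.0000 + 0.8229 + 0.3385 = 2.1614
  a^3/(3!(1-ρ)) = 0.5572/(6 × 0.7257) = 0.1280
  P₀ = 1/(2.1614 + 0.1280) = 0.4368
  Lq = P₀·a^3·ρ / (3!(1-ρ)²) = 0.43680 × 0.55715 × 0.27429 / (6 × 0.52666) = 0.02112
  Wq_B = Lq/λ = 0.02112/14.4 = 0.001467
  W_B = Wq_B + 1/μ = 0.001467 + 0.05714 = 0.05861

Since W_A = 0.04444 < W_B = 0.05861, Option A (single fast server) has the shorter time in system.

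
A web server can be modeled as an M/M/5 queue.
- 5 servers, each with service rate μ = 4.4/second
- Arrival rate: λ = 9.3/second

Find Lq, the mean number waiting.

Traffic intensity: ρ = λ/(cμ) = 9.3/(5×4.4) = 0.4227
Since ρ = 0.4227 < 1, system is stable.
Offered load a = λ/μ = cρ = 9.3/4.4 = 2.1136
P₀ = [ Σₙ₌₀^4 aⁿ/n! + a^5/(5!(1-ρ)) ]⁻¹
Σ = a^0/0! + a^1/1! + a^2/2! + a^3/3! + a^4/4! = 1.0000 + 2.1136 + 2.2337 + 1.5738 + 0.8316 = 7.7527
a^5/(5!(1-ρ)) = 42.1843/(120 × 0.57727) = 0.6090
P₀ = 1/(7.7527 + 0.6090) = 0.1196
Lq = P₀·a^5·ρ / (5!(1-ρ)²) = 0.11959 × 42.1843 × 0.42273 / (120 × 0.33324) = 0.05333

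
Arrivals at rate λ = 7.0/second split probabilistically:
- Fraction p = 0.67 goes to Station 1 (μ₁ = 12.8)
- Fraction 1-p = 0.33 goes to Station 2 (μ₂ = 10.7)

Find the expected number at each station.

Effective rates: λ₁ = 7.0×0.67 = 4.69, λ₂ = 7.0×0.33 = 2.31
Station 1: ρ₁ = 4.69/12.8 = 0.3664, L₁ = ρ₁/(1-ρ₁) = 0.3664/(1-0.3664) = 0.5783
Station 2: ρ₂ = 2.31/10.7 = 0.2159, L₂ = ρ₂/(1-ρ₂) = 0.2159/(1-0.2159) = 0.2753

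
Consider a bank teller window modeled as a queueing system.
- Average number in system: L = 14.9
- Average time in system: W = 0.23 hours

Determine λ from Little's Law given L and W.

Little's Law: L = λW, so λ = L/W
λ = 14.9/0.23 = 64.7826 transactions/hour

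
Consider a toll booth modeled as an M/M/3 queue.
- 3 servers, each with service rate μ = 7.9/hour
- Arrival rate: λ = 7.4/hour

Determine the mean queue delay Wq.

Traffic intensity: ρ = λ/(cμ) = 7.4/(3×7.9) = 0.3122
Since ρ = 0.3122 < 1, system is stable.
Offered load a = λ/μ = cρ = 7.4/7.9 = 0.9367
P₀ = [ Σₙ₌₀^2 aⁿ/n! + a^3/(3!(1-ρ)) ]⁻¹
Σ = a^0/0! + a^1/1! + a^2/2! = 1.0000 + 0.9367 + 0.4387 = 2.3754
a^3/(3!(1-ρ)) = 0.8219/(6 × 0.6878) = 0.1992
P₀ = 1/(2.3754 + 0.1992) = 0.3884
Lq = P₀·a^3·ρ / (3!(1-ρ)²) = 0.3884 × 0.8219 × 0.3122 / (6 × 0.4730) = 0.03512
Wq = Lq/λ = 0.03512/7.4 = 0.004746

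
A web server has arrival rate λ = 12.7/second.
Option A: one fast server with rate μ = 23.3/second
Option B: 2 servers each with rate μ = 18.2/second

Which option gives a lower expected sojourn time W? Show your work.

Option A: single server μ = 23.3 (M/M/1)
  ρ_A = 12.7/23.3 = 0.5451
  W_A = 1/(μ-λ) = 1/(23.3-12.7) = 1/10.60 = 0.09434

Option B: 2 servers μ = 18.2 (M/M/2)
  ρ_B = λ/(cμ) = 12.7/(2×18.2) = 0.3489
  Offered load a = λ/μ = cρ = 12.7/18.2 = 0.6978
  P₀ = [ Σₙ₌₀^1 aⁿ/n! + a^2/(2!(1-ρ)) ]⁻¹
  Σ = a^0/0! + a^1/1! = 1.0000 + 0.6978 = 1.6978
  a^2/(2!(1-ρ)) = 0.4869/(2 × 0.6511) = 0.3739
  P₀ = 1/(1.6978 + 0.3739) = 0.4827
  Lq = P₀·a^2·ρ / (2!(1-ρ)²) = 0.4827 × 0.4869 × 0.3489 / (2 × 0.4239) = 0.09672
  Wq_B = Lq/λ = 0.0967186/12.7 = 0.0076156
  W_B = Wq_B + 1/μ = 0.0076156 + 0.054945 = 0.06256

Since W_B = 0.06256 < W_A = 0.09434, Option B (multiple servers) has the shorter time in system.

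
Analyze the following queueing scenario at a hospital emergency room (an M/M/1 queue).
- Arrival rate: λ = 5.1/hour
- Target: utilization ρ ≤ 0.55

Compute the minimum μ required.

ρ = λ/μ, so μ = λ/ρ
μ ≥ 5.1/0.55 = 9.2727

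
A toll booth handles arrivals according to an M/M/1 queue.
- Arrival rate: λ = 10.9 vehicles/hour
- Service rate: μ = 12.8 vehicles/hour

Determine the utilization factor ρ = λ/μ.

Server utilization: ρ = λ/μ
ρ = 10.9/12.8 = 0.8516
The server is busy 85.16% of the time.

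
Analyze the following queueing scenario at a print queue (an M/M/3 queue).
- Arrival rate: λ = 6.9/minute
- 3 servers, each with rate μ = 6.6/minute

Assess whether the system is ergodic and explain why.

Stability requires ρ = λ/(cμ) < 1
ρ = 6.9/(3 × 6.6) = 6.9/19.80 = 0.3485
Since 0.3485 < 1, the system is STABLE.
The servers are busy 34.85% of the time.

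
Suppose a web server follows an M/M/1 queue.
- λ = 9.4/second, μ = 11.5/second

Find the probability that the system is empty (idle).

ρ = λ/μ = 9.4/11.5 = 0.8174
P(0) = 1 - ρ = 1 - 0.8174 = 0.1826
The server is idle 18.26% of the time.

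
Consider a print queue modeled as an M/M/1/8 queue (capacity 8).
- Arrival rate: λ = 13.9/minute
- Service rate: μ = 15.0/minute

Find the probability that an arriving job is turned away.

ρ = λ/μ = 13.9/15.0 = 0.926667
P₀ = (1-ρ)/(1-ρ^(K+1)) = (1-0.926667)/(1-0.926667^9) = 0.07333/0.4961 = 0.1478
P_K = P₀×ρ^K = 0.14781 × 0.926667^8 = 0.14781 × 0.54374 = 0.08037
Blocking probability = 8.04%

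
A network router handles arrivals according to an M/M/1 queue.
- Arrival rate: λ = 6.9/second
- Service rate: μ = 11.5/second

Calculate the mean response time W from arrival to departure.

First, compute utilization: ρ = λ/μ = 6.9/11.5 = 0.6000
For M/M/1: W = 1/(μ-λ)
W = 1/(11.5-6.9) = 1/4.60
W = 0.2174 seconds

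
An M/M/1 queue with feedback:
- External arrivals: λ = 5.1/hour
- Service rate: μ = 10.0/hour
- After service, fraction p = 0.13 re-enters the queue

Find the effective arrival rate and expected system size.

Effective arrival rate: λ_eff = λ/(1-p) = 5.1/(1-0.13) = 5.1/0.87 = 5.8621
ρ = λ_eff/μ = 5.8621/10.0 = 0.58621
L = ρ/(1-ρ) = 0.58621/(1-0.58621) = 1.4167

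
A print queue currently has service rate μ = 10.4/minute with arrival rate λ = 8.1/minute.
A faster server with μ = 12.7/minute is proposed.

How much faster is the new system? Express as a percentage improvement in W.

System 1: ρ₁ = 8.1/10.4 = 0.7788, W₁ = 1/(10.4-8.1) = 0.4348
System 2: ρ₂ = 8.1/12.7 = 0.6378, W₂ = 1/(12.7-8.1) = 0.2174
Improvement: (W₁-W₂)/W₁ = (0.4348-0.2174)/0.4348 = 50.00%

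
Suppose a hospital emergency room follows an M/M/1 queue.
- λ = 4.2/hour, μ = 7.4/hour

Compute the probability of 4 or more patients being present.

ρ = λ/μ = 4.2/7.4 = 0.5676
P(N ≥ n) = ρⁿ
P(N ≥ 4) = 0.5676^4
P(N ≥ 4) = 0.1038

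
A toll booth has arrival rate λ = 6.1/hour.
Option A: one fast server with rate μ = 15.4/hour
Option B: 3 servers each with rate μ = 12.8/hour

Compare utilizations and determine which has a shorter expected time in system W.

Option A: single server μ = 15.4 (M/M/1)
  ρ_A = 6.1/15.4 = 0.3961
  W_A = 1/(μ-λ) = 1/(15.4-6.1) = 1/9.30 = 0.1075

Option B: 3 servers μ = 12.8 (M/M/3)
  ρ_B = λ/(cμ) = 6.1/(3×12.8) = 0.1589
  Offered load a = λ/μ = cρ = 6.1/12.8 = 0.4766
  P₀ = [ Σₙ₌₀^2 aⁿ/n! + a^3/(3!(1-ρ)) ]⁻¹
  Σ = a^0/0! + a^1/1! + a^2/2! = 1.0000 + 0.47656 + 0.11356 = 1.5901
  a^3/(3!(1-ρ)) = 0.108233/(6 × 0.841146) = 0.02145
  P₀ = 1/(1.5901 + 0.02145) = 0.6205
  Lq = P₀·a^3·ρ / (3!(1-ρ)²) = 0.6205 × 0.1082 × 0.1589 / (6 × 0.7075) = 0.002513
  Wq_B = Lq/λ = 0.00251314/6.1 = 0.00041199
  W_B = Wq_B + 1/μ = 0.00041199 + 0.078125 = 0.07854

Since W_B = 0.07854 < W_A = 0.1075, Option B (multiple servers) has the shorter time in system.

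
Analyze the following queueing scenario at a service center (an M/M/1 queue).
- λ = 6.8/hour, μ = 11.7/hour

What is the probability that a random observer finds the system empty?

ρ = λ/μ = 6.8/11.7 = 0.5812
P(0) = 1 - ρ = 1 - 0.5812 = 0.4188
The server is idle 41.88% of the time.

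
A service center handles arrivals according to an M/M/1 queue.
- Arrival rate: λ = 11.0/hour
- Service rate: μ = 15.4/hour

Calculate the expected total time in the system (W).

First, compute utilization: ρ = λ/μ = 11.0/15.4 = 0.7143
For M/M/1: W = 1/(μ-λ)
W = 1/(15.4-11.0) = 1/4.40
W = 0.2273 hours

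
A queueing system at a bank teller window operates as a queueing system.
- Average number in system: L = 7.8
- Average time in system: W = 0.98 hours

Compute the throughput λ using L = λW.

Little's Law: L = λW, so λ = L/W
λ = 7.8/0.98 = 7.9592 transactions/hour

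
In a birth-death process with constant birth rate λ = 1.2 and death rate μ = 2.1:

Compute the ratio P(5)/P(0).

For constant rates: P(n)/P(0) = (λ/μ)^n
P(5)/P(0) = (1.2/2.1)^5 = 0.57143^5 = 0.06093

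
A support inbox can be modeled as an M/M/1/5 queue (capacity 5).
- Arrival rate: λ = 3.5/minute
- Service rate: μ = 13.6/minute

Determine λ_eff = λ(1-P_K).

ρ = λ/μ = 3.5/13.6 = 0.25735
P₀ = (1-ρ)/(1-ρ^(K+1)) = (1-0.25735)/(1-0.25735^6) = 0.7427/0.9997 = 0.7429
P_K = P₀×ρ^K = 0.74287 × 0.25735^5 = 0.74287 × 0.0011288 = 0.0008386
λ_eff = λ(1-P_K) = 3.5 × (1 - 0.0008386) = 3.5 × 0.99916 = 3.4971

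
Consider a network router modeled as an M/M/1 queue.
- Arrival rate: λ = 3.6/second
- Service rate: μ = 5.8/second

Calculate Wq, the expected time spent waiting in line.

First, compute utilization: ρ = λ/μ = 3.6/5.8 = 0.6207
For M/M/1: Wq = λ/(μ(μ-λ))
Wq = 3.6/(5.8 × (5.8-3.6))
Wq = 3.6/(5.8 × 2.20)
Wq = 0.2821 seconds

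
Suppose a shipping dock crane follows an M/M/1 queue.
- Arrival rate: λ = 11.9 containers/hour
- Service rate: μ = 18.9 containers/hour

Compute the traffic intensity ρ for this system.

Server utilization: ρ = λ/μ
ρ = 11.9/18.9 = 0.6296
The server is busy 62.96% of the time.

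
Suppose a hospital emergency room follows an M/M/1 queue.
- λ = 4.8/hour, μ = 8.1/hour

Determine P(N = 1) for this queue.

ρ = λ/μ = 4.8/8.1 = 0.5926
P(n) = (1-ρ)ρⁿ
P(1) = (1-0.5926) × 0.5926^1
P(1) = 0.4074 × 0.5926
P(1) = 0.2414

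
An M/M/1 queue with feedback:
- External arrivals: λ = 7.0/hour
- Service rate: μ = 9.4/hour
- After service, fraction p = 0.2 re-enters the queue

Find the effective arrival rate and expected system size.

Effective arrival rate: λ_eff = λ/(1-p) = 7.0/(1-0.2) = 7.0/0.80 = 8.7500
ρ = λ_eff/μ = 8.7500/9.4 = 0.930851
L = ρ/(1-ρ) = 0.930851/(1-0.930851) = 13.4615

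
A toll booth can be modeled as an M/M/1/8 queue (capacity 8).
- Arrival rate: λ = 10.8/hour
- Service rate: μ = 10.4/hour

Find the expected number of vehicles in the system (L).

ρ = λ/μ = 10.8/10.4 = 1.03846
P₀ = (1-ρ)/(1-ρ^(K+1)) = (1-1.03846)/(1-1.03846^9) = -0.038460/-0.40446 = 0.09509
P_K = P₀×ρ^K = 0.09509 × 1.03846^8 = 0.09509 × 1.3524 = 0.1286
L = ρ[1 - (K+1)ρ^K + Kρ^(K+1)] / [(1-ρ)(1-ρ^(K+1))]
L = 1.03846 × (1 - 9×1.3524405 + 8×1.4044554) / ((1 - 1.03846) × (1 - 1.4044554)) = 4.2511 vehicles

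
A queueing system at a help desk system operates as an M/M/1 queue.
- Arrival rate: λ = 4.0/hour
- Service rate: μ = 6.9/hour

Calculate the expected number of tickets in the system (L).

ρ = λ/μ = 4.0/6.9 = 0.5797
For M/M/1: L = λ/(μ-λ)
L = 4.0/(6.9-4.0) = 4.0/2.90
L = 1.3793 tickets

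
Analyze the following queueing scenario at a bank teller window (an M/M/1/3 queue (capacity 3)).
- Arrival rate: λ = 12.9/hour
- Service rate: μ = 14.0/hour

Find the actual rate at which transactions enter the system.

ρ = λ/μ = 12.9/14.0 = 0.9214
P₀ = (1-ρ)/(1-ρ^(K+1)) = (1-0.9214)/(1-0.9214^4) = 0.07860/0.2792 = 0.2815
P_K = P₀×ρ^K = 0.2815 × 0.9214^3 = 0.2815 × 0.7822 = 0.2202
λ_eff = λ(1-P_K) = 12.9 × (1 - 0.2202) = 12.9 × 0.7798 = 10.0594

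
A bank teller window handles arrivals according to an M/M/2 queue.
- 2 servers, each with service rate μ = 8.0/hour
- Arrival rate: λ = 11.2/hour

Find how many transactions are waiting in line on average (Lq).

Traffic intensity: ρ = λ/(cμ) = 11.2/(2×8.0) = 0.7000
Since ρ = 0.7000 < 1, system is stable.
Offered load a = λ/μ = cρ = 11.2/8.0 = 1.4000
P₀ = [ Σₙ₌₀^1 aⁿ/n! + a^2/(2!(1-ρ)) ]⁻¹
Σ = a^0/0! + a^1/1! = 1.0000 + 1.4000 = 2.4000
a^2/(2!(1-ρ)) = 1.9600/(2 × 0.3000) = 3.2667
P₀ = 1/(2.4000 + 3.2667) = 0.1765
Lq = P₀·a^2·ρ / (2!(1-ρ)²) = 0.17647 × 1.9600 × 0.70000 / (2 × 0.090000) = 1.3451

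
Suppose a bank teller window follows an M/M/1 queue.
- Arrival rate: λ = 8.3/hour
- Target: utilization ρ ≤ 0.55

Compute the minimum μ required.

ρ = λ/μ, so μ = λ/ρ
μ ≥ 8.3/0.55 = 15.0909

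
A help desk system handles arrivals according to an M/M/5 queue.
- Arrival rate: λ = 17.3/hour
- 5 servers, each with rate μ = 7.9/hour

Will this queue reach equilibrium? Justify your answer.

Stability requires ρ = λ/(cμ) < 1
ρ = 17.3/(5 × 7.9) = 17.3/39.50 = 0.4380
Since 0.4380 < 1, the system is STABLE.
The servers are busy 43.80% of the time.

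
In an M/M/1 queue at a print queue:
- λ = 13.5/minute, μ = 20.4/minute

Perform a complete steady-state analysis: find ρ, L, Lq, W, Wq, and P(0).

Step 1: ρ = λ/μ = 13.5/20.4 = 0.6618
Step 2: L = λ/(μ-λ) = 13.5/6.90 = 1.9565
Step 3: Lq = λ²/(μ(μ-λ)) = 182.25/(20.4×6.90) = 1.2948
Step 4: W = 1/(μ-λ) = 1/6.90 = 0.144928
Step 5: Wq = λ/(μ(μ-λ)) = 13.5/(20.4×6.90) = 0.09591
Step 6: P(0) = 1-ρ = 0.3382
Verify: L = λW = 13.5×0.144928 = 1.9565 ✔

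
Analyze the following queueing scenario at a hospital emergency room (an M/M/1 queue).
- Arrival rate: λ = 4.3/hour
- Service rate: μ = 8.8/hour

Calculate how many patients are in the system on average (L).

ρ = λ/μ = 4.3/8.8 = 0.4886
For M/M/1: L = λ/(μ-λ)
L = 4.3/(8.8-4.3) = 4.3/4.50
L = 0.9556 patients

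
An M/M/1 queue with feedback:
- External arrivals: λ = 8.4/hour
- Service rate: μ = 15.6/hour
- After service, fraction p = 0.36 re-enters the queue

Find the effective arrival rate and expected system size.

Effective arrival rate: λ_eff = λ/(1-p) = 8.4/(1-0.36) = 8.4/0.64 = 13.1250
ρ = λ_eff/μ = 13.1250/15.6 = 0.841346
L = ρ/(1-ρ) = 0.841346/(1-0.841346) = 5.3030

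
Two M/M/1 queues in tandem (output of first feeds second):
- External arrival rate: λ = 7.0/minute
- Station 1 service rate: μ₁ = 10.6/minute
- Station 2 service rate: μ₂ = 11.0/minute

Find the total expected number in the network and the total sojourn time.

By Jackson's theorem, each station behaves as independent M/M/1.
Station 1: ρ₁ = 7.0/10.6 = 0.6604, L₁ = ρ₁/(1-ρ₁) = λ/(μ₁-λ) = 7.0/3.60 = 1.9444
Station 2: ρ₂ = 7.0/11.0 = 0.6364, L₂ = ρ₂/(1-ρ₂) = λ/(μ₂-λ) = 7.0/4.00 = 1.7500
Total: L = L₁ + L₂ = 1.9444 + 1.7500 = 3.6944
W = L/λ = 3.6944/7.0 = 0.5278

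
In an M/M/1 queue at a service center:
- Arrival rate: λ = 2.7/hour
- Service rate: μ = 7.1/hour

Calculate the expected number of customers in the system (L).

ρ = λ/μ = 2.7/7.1 = 0.3803
For M/M/1: L = λ/(μ-λ)
L = 2.7/(7.1-2.7) = 2.7/4.40
L = 0.6136 customers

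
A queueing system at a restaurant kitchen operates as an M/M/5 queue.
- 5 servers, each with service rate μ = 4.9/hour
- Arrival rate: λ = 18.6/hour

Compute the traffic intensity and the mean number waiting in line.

Traffic intensity: ρ = λ/(cμ) = 18.6/(5×4.9) = 0.7592
Since ρ = 0.7592 < 1, system is stable.
Offered load a = λ/μ = cρ = 18.6/4.9 = 3.7959
P₀ = [ Σₙ₌₀^4 aⁿ/n! + a^5/(5!(1-ρ)) ]⁻¹
Σ = a^0/0! + a^1/1! + a^2/2! + a^3/3! + a^4/4! = 1.0000 + 3.7959 + 7.2045 + 9.1159 + 8.6508 = 29.7671
a^5/(5!(1-ρ)) = 788.1054/(120 × 0.240816) = 27.2720
P₀ = 1/(29.7671 + 27.2720) = 0.01753
Lq = P₀·a^5·ρ / (5!(1-ρ)²) = 0.01753 × 788.1054 × 0.7592 / (120 × 0.05799) = 1.5073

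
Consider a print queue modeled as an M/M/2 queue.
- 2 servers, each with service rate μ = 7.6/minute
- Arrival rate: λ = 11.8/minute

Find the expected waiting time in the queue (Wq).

Traffic intensity: ρ = λ/(cμ) = 11.8/(2×7.6) = 0.7763
Since ρ = 0.7763 < 1, system is stable.
Offered load a = λ/μ = cρ = 11.8/7.6 = 1.5526
P₀ = [ Σₙ₌₀^1 aⁿ/n! + a^2/(2!(1-ρ)) ]⁻¹
Σ = a^0/0! + a^1/1! = 1.0000 + 1.5526 = 2.5526
a^2/(2!(1-ρ)) = 2.41066/(2 × 0.223684) = 5.3885
P₀ = 1/(2.5526 + 5.3885) = 0.1259
Lq = P₀·a^2·ρ / (2!(1-ρ)²) = 0.125926 × 2.41066 × 0.776316 / (2 × 0.0500346) = 2.3550
Wq = Lq/λ = 2.3550/11.8 = 0.1996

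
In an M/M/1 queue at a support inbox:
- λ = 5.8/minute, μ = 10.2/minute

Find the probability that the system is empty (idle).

ρ = λ/μ = 5.8/10.2 = 0.5686
P(0) = 1 - ρ = 1 - 0.5686 = 0.4314
The server is idle 43.14% of the time.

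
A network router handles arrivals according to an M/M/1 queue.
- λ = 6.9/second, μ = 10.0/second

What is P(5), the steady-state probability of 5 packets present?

ρ = λ/μ = 6.9/10.0 = 0.6900
P(n) = (1-ρ)ρⁿ
P(5) = (1-0.6900) × 0.6900^5
P(5) = 0.3100 × 0.1564
P(5) = 0.04848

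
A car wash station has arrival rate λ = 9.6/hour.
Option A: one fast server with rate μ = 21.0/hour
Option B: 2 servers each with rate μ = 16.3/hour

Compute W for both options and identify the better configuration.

Option A: single server μ = 21.0 (M/M/1)
  ρ_A = 9.6/21.0 = 0.4571
  W_A = 1/(μ-λ) = 1/(21.0-9.6) = 1/11.40 = 0.08772

Option B: 2 servers μ = 16.3 (M/M/2)
  ρ_B = λ/(cμ) = 9.6/(2×16.3) = 0.2945
  Offered load a = λ/μ = cρ = 9.6/16.3 = 0.5890
  P₀ = [ Σₙ₌₀^1 aⁿ/n! + a^2/(2!(1-ρ)) ]⁻¹
  Σ = a^0/0! + a^1/1! = 1.0000 + 0.5890 = 1.5890
  a^2/(2!(1-ρ)) = 0.34687/(2 × 0.70552) = 0.2458
  P₀ = 1/(1.5890 + 0.2458) = 0.5450
  Lq = P₀·a^2·ρ / (2!(1-ρ)²) = 0.5450 × 0.3469 × 0.2945 / (2 × 0.4978) = 0.05592
  Wq_B = Lq/λ = 0.05592/9.6 = 0.005825
  W_B = Wq_B + 1/μ = 0.005825 + 0.06135 = 0.06717

Since W_B = 0.06717 < W_A = 0.08772, Option B (multiple servers) has the shorter time in system.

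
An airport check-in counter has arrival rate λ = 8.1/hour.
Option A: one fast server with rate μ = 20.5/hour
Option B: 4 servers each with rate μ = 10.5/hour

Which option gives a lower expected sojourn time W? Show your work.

Option A: single server μ = 20.5 (M/M/1)
  ρ_A = 8.1/20.5 = 0.3951
  W_A = 1/(μ-λ) = 1/(20.5-8.1) = 1/12.40 = 0.08065

Option B: 4 servers μ = 10.5 (M/M/4)
  ρ_B = λ/(cμ) = 8.1/(4×10.5) = 0.1929
  Offered load a = λ/μ = cρ = 8.1/10.5 = 0.7714
  P₀ = [ Σₙ₌₀^3 aⁿ/n! + a^4/(4!(1-ρ)) ]⁻¹
  Σ = a^0/0! + a^1/1! + a^2/2! + a^3/3! = 1.0000 + 0.7714 + 0.2976 + 0.07651 = 2.1455
  a^4/(4!(1-ρ)) = 0.3541/(24 × 0.8071) = 0.01828
  P₀ = 1/(2.1455 + 0.01828) = 0.4622
  Lq = P₀·a^4·ρ / (4!(1-ρ)²) = 0.4622 × 0.3541 × 0.1929 / (24 × 0.6515) = 0.002019
  Wq_B = Lq/λ = 0.0020188/8.1 = 0.0002492
  W_B = Wq_B + 1/μ = 0.0002492 + 0.09524 = 0.09549

Since W_A = 0.08065 < W_B = 0.09549, Option A (single fast server) has the shorter time in system.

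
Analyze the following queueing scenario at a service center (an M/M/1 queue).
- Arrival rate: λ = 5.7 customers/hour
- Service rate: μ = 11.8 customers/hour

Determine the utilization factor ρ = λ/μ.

Server utilization: ρ = λ/μ
ρ = 5.7/11.8 = 0.4831
The server is busy 48.31% of the time.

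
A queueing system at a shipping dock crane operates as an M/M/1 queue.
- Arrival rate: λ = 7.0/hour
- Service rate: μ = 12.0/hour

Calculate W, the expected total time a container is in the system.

First, compute utilization: ρ = λ/μ = 7.0/12.0 = 0.5833
For M/M/1: W = 1/(μ-λ)
W = 1/(12.0-7.0) = 1/5.00
W = 0.2000 hours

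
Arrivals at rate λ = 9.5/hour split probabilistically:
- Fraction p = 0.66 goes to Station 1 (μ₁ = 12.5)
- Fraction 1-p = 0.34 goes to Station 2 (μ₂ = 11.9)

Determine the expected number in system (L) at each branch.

Effective rates: λ₁ = 9.5×0.66 = 6.27, λ₂ = 9.5×0.34 = 3.23
Station 1: ρ₁ = 6.27/12.5 = 0.5016, L₁ = ρ₁/(1-ρ₁) = 0.5016/(1-0.5016) = 1.0064
Station 2: ρ₂ = 3.23/11.9 = 0.2714, L₂ = ρ₂/(1-ρ₂) = 0.2714/(1-0.2714) = 0.3725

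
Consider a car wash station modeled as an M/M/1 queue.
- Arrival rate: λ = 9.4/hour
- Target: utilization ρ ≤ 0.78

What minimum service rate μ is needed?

ρ = λ/μ, so μ = λ/ρ
μ ≥ 9.4/0.78 = 12.0513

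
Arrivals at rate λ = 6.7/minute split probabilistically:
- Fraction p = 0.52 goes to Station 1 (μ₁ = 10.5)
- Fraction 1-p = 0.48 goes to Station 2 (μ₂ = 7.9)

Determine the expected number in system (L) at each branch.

Effective rates: λ₁ = 6.7×0.52 = 3.484, λ₂ = 6.7×0.48 = 3.216
Station 1: ρ₁ = 3.484/10.5 = 0.3318, L₁ = ρ₁/(1-ρ₁) = 0.3318/(1-0.3318) = 0.4966
Station 2: ρ₂ = 3.216/7.9 = 0.4071, L₂ = ρ₂/(1-ρ₂) = 0.4071/(1-0.4071) = 0.6866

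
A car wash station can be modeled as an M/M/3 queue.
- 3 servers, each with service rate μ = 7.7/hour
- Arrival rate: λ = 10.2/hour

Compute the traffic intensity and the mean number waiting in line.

Traffic intensity: ρ = λ/(cμ) = 10.2/(3×7.7) = 0.4416
Since ρ = 0.4416 < 1, system is stable.
Offered load a = λ/μ = cρ = 10.2/7.7 = 1.3247
P₀ = [ Σₙ₌₀^2 aⁿ/n! + a^3/(3!(1-ρ)) ]⁻¹
Σ = a^0/0! + a^1/1! + a^2/2! = 1.0000 + 1.3247 + 0.8774 = 3.2021
a^3/(3!(1-ρ)) = 2.3245/(6 × 0.55844) = 0.6937
P₀ = 1/(3.2021 + 0.6937) = 0.2567
Lq = P₀·a^3·ρ / (3!(1-ρ)²) = 0.2567 × 2.3245 × 0.4416 / (6 × 0.3119) = 0.1408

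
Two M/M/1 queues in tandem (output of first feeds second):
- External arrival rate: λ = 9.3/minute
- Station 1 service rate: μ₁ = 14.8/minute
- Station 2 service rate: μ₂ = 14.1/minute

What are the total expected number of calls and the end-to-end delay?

By Jackson's theorem, each station behaves as independent M/M/1.
Station 1: ρ₁ = 9.3/14.8 = 0.6284, L₁ = ρ₁/(1-ρ₁) = λ/(μ₁-λ) = 9.3/5.50 = 1.6909
Station 2: ρ₂ = 9.3/14.1 = 0.6596, L₂ = ρ₂/(1-ρ₂) = λ/(μ₂-λ) = 9.3/4.80 = 1.9375
Total: L = L₁ + L₂ = 1.6909 + 1.9375 = 3.6284
W = L/λ = 3.6284/9.3 = 0.3902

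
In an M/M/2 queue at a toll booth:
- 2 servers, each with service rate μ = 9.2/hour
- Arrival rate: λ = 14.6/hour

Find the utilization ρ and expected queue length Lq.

Traffic intensity: ρ = λ/(cμ) = 14.6/(2×9.2) = 0.7935
Since ρ = 0.7935 < 1, system is stable.
Offered load a = λ/μ = cρ = 14.6/9.2 = 1.5870
P₀ = [ Σₙ₌₀^1 aⁿ/n! + a^2/(2!(1-ρ)) ]⁻¹
Σ = a^0/0! + a^1/1! = 1.0000 + 1.5870 = 2.5870
a^2/(2!(1-ρ)) = 2.518431/(2 × 0.2065217) = 6.0973
P₀ = 1/(2.5870 + 6.0973) = 0.1152
Lq = P₀·a^2·ρ / (2!(1-ρ)²) = 0.115152 × 2.51843 × 0.793478 / (2 × 0.0426512) = 2.6976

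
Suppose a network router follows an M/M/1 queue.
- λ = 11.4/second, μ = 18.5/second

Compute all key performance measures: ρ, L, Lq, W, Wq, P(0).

Step 1: ρ = λ/μ = 11.4/18.5 = 0.6162
Step 2: L = λ/(μ-λ) = 11.4/7.10 = 1.6056
Step 3: Lq = λ²/(μ(μ-λ)) = 129.96/(18.5×7.10) = 0.9894
Step 4: W = 1/(μ-λ) = 1/7.10 = 0.140845
Step 5: Wq = λ/(μ(μ-λ)) = 11.4/(18.5×7.10) = 0.08679
Step 6: P(0) = 1-ρ = 0.3838
Verify: L = λW = 11.4×0.140845 = 1.6056 ✔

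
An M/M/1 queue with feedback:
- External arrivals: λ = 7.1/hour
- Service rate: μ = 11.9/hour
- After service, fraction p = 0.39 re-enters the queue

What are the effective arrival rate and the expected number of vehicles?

Effective arrival rate: λ_eff = λ/(1-p) = 7.1/(1-0.39) = 7.1/0.61 = 11.6393443
ρ = λ_eff/μ = 11.6393443/11.9 = 0.97809616
L = ρ/(1-ρ) = 0.97809616/(1-0.97809616) = 44.6541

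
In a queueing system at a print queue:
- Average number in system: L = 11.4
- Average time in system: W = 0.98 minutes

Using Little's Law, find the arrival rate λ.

Little's Law: L = λW, so λ = L/W
λ = 11.4/0.98 = 11.6327 jobs/minute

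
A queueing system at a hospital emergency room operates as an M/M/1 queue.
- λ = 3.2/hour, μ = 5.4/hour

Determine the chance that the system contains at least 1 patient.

ρ = λ/μ = 3.2/5.4 = 0.5926
P(N ≥ n) = ρⁿ
P(N ≥ 1) = 0.5926^1
P(N ≥ 1) = 0.5926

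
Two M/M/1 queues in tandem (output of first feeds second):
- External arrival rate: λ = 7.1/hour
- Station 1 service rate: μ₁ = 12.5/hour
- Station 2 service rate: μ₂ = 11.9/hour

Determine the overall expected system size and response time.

By Jackson's theorem, each station behaves as independent M/M/1.
Station 1: ρ₁ = 7.1/12.5 = 0.5680, L₁ = ρ₁/(1-ρ₁) = λ/(μ₁-λ) = 7.1/5.40 = 1.3148
Station 2: ρ₂ = 7.1/11.9 = 0.5966, L₂ = ρ₂/(1-ρ₂) = λ/(μ₂-λ) = 7.1/4.80 = 1.4792
Total: L = L₁ + L₂ = 1.3148 + 1.4792 = 2.7940
W = L/λ = 2.7940/7.1 = 0.3935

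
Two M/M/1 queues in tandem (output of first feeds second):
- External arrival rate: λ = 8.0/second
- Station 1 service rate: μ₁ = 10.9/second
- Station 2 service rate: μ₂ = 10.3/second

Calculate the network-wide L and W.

By Jackson's theorem, each station behaves as independent M/M/1.
Station 1: ρ₁ = 8.0/10.9 = 0.7339, L₁ = ρ₁/(1-ρ₁) = λ/(μ₁-λ) = 8.0/2.90 = 2.7586
Station 2: ρ₂ = 8.0/10.3 = 0.7767, L₂ = ρ₂/(1-ρ₂) = λ/(μ₂-λ) = 8.0/2.30 = 3.4783
Total: L = L₁ + L₂ = 2.7586 + 3.4783 = 6.2369
W = L/λ = 6.2369/8.0 = 0.7796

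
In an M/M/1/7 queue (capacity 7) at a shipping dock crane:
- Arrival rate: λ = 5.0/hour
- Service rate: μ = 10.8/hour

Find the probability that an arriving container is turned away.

ρ = λ/μ = 5.0/10.8 = 0.46296
P₀ = (1-ρ)/(1-ρ^(K+1)) = (1-0.46296)/(1-0.46296^8) = 0.53704/0.99789 = 0.5382
P_K = P₀×ρ^K = 0.5382 × 0.46296^7 = 0.5382 × 0.004558 = 0.002453
Blocking probability = 0.25%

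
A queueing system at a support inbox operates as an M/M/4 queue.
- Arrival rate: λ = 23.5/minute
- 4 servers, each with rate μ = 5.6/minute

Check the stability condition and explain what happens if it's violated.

Stability requires ρ = λ/(cμ) < 1
ρ = 23.5/(4 × 5.6) = 23.5/22.40 = 1.0491
Since 1.0491 ≥ 1, the system is UNSTABLE.
Need c > λ/μ = 23.5/5.6 = 4.20.
Minimum servers needed: c = 5.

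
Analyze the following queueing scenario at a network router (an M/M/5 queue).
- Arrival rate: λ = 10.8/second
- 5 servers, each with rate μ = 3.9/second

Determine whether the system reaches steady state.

Stability requires ρ = λ/(cμ) < 1
ρ = 10.8/(5 × 3.9) = 10.8/19.50 = 0.5538
Since 0.5538 < 1, the system is STABLE.
The servers are busy 55.38% of the time.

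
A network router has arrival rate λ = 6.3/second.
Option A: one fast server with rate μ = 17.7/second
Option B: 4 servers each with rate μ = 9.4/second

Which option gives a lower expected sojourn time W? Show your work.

Option A: single server μ = 17.7 (M/M/1)
  ρ_A = 6.3/17.7 = 0.3559
  W_A = 1/(μ-λ) = 1/(17.7-6.3) = 1/11.40 = 0.08772

Option B: 4 servers μ = 9.4 (M/M/4)
  ρ_B = λ/(cμ) = 6.3/(4×9.4) = 0.1676
  Offered load a = λ/μ = cρ = 6.3/9.4 = 0.6702
  P₀ = [ Σₙ₌₀^3 aⁿ/n! + a^4/(4!(1-ρ)) ]⁻¹
  Σ = a^0/0! + a^1/1! + a^2/2! + a^3/3! = 1.0000 + 0.6702 + 0.2246 + 0.05017 = 1.9450
  a^4/(4!(1-ρ)) = 0.2018/(24 × 0.8324) = 0.01010
  P₀ = 1/(1.9450 + 0.01010) = 0.5115
  Lq = P₀·a^4·ρ / (4!(1-ρ)²) = 0.5115 × 0.2018 × 0.1676 / (24 × 0.6930) = 0.001040
  Wq_B = Lq/λ = 0.0010397/6.3 = 0.00016503
  W_B = Wq_B + 1/μ = 0.00016503 + 0.10638 = 0.1065

Since W_A = 0.08772 < W_B = 0.1065, Option A (single fast server) has the shorter time in system.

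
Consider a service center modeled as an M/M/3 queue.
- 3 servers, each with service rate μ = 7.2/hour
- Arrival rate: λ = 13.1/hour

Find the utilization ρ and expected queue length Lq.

Traffic intensity: ρ = λ/(cμ) = 13.1/(3×7.2) = 0.6065
Since ρ = 0.6065 < 1, system is stable.
Offered load a = λ/μ = cρ = 13.1/7.2 = 1.8194
P₀ = [ Σₙ₌₀^2 aⁿ/n! + a^3/(3!(1-ρ)) ]⁻¹
Σ = a^0/0! + a^1/1! + a^2/2! = 1.0000 + 1.8194 + 1.6552 = 4.4746
a^3/(3!(1-ρ)) = 6.0230/(6 × 0.39352) = 2.5509
P₀ = 1/(4.4746 + 2.5509) = 0.1423
Lq = P₀·a^3·ρ / (3!(1-ρ)²) = 0.14234 × 6.0230 × 0.60648 / (6 × 0.15486) = 0.5596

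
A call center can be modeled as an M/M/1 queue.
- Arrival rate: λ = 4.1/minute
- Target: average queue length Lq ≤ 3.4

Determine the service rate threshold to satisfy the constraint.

For M/M/1: Lq = λ²/(μ(μ-λ))
Need Lq ≤ 3.4, i.e. μ(μ-λ) ≥ λ²/3.4
μ² - 4.1μ - 16.81/3.4 ≥ 0  →  μ² - 4.1μ - 4.94412 ≥ 0
Quadratic formula (positive root): μ = [λ + √(λ² + 4×4.94412)]/2
Discriminant: 16.81 + 4×4.94412 = 36.5865, √36.5865 = 6.0487
μ ≥ (4.1 + 6.0487)/2 = 5.0743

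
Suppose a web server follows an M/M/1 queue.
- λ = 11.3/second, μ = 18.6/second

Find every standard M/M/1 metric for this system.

Step 1: ρ = λ/μ = 11.3/18.6 = 0.6075
Step 2: L = λ/(μ-λ) = 11.3/7.30 = 1.5479
Step 3: Lq = λ²/(μ(μ-λ)) = 127.69/(18.6×7.30) = 0.9404
Step 4: W = 1/(μ-λ) = 1/7.30 = 0.136986
Step 5: Wq = λ/(μ(μ-λ)) = 11.3/(18.6×7.30) = 0.08322
Step 6: P(0) = 1-ρ = 0.3925
Verify: L = λW = 11.3×0.136986 = 1.5479 ✔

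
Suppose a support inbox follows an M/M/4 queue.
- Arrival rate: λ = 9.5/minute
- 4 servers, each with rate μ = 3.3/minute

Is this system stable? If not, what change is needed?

Stability requires ρ = λ/(cμ) < 1
ρ = 9.5/(4 × 3.3) = 9.5/13.20 = 0.7197
Since 0.7197 < 1, the system is STABLE.
The servers are busy 71.97% of the time.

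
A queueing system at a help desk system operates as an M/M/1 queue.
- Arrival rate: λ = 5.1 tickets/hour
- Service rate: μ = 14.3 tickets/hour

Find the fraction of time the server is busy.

Server utilization: ρ = λ/μ
ρ = 5.1/14.3 = 0.3566
The server is busy 35.66% of the time.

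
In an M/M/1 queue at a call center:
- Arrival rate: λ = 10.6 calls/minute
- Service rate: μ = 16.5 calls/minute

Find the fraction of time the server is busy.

Server utilization: ρ = λ/μ
ρ = 10.6/16.5 = 0.6424
The server is busy 64.24% of the time.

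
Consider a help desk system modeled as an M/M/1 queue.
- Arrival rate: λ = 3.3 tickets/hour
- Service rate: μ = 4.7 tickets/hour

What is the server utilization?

Server utilization: ρ = λ/μ
ρ = 3.3/4.7 = 0.7021
The server is busy 70.21% of the time.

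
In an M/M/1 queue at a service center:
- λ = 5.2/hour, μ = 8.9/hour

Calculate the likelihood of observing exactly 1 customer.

ρ = λ/μ = 5.2/8.9 = 0.5843
P(n) = (1-ρ)ρⁿ
P(1) = (1-0.5843) × 0.5843^1
P(1) = 0.4157 × 0.5843
P(1) = 0.2429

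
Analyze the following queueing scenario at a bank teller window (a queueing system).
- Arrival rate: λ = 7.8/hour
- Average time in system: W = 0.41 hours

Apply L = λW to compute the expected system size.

Little's Law: L = λW
L = 7.8 × 0.41 = 3.1980 transactions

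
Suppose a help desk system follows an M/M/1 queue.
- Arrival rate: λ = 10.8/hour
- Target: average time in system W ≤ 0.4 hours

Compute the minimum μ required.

For M/M/1: W = 1/(μ-λ)
Need W ≤ 0.4, so 1/(μ-λ) ≤ 0.4
μ - λ ≥ 1/0.4 = 2.5000
μ ≥ 10.8 + 2.5000 = 13.3000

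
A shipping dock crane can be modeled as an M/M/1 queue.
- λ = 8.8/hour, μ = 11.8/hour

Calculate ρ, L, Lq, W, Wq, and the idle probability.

Step 1: ρ = λ/μ = 8.8/11.8 = 0.7458
Step 2: L = λ/(μ-λ) = 8.8/3.00 = 2.9333
Step 3: Lq = λ²/(μ(μ-λ)) = 77.44/(11.8×3.00) = 2.1876
Step 4: W = 1/(μ-λ) = 1/3.00 = 0.33333
Step 5: Wq = λ/(μ(μ-λ)) = 8.8/(11.8×3.00) = 0.2486
Step 6: P(0) = 1-ρ = 0.2542
Verify: L = λW = 8.8×0.33333 = 2.9333 ✔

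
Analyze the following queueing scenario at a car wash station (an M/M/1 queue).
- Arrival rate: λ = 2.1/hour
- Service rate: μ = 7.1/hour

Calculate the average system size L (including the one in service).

ρ = λ/μ = 2.1/7.1 = 0.2958
For M/M/1: L = λ/(μ-λ)
L = 2.1/(7.1-2.1) = 2.1/5.00
L = 0.4200 cars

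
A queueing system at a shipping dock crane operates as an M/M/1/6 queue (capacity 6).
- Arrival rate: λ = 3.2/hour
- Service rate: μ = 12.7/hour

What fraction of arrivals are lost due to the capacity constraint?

ρ = λ/μ = 3.2/12.7 = 0.25197
P₀ = (1-ρ)/(1-ρ^(K+1)) = (1-0.25197)/(1-0.25197^7) = 0.7480/0.9999 = 0.7481
P_K = P₀×ρ^K = 0.7481 × 0.25197^6 = 0.7481 × 0.0002559 = 0.0001914
Blocking probability = 0.01914%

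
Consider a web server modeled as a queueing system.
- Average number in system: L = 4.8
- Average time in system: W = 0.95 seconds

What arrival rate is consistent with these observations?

Little's Law: L = λW, so λ = L/W
λ = 4.8/0.95 = 5.0526 requests/second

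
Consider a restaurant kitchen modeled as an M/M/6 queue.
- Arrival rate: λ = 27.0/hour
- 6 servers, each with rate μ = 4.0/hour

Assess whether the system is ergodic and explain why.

Stability requires ρ = λ/(cμ) < 1
ρ = 27.0/(6 × 4.0) = 27.0/24.00 = 1.1250
Since 1.1250 ≥ 1, the system is UNSTABLE.
Need c > λ/μ = 27.0/4.0 = 6.75.
Minimum servers needed: c = 7.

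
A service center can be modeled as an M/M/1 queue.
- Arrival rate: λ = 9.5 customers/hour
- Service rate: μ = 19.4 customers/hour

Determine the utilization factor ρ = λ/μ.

Server utilization: ρ = λ/μ
ρ = 9.5/19.4 = 0.4897
The server is busy 48.97% of the time.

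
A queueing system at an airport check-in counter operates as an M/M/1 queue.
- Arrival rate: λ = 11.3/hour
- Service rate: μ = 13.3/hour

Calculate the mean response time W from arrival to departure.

First, compute utilization: ρ = λ/μ = 11.3/13.3 = 0.8496
For M/M/1: W = 1/(μ-λ)
W = 1/(13.3-11.3) = 1/2.00
W = 0.5000 hours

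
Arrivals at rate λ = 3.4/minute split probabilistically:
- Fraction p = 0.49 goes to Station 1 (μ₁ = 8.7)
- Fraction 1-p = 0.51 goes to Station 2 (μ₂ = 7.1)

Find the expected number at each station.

Effective rates: λ₁ = 3.4×0.49 = 1.666, λ₂ = 3.4×0.51 = 1.734
Station 1: ρ₁ = 1.666/8.7 = 0.19149, L₁ = ρ₁/(1-ρ₁) = 0.19149/(1-0.19149) = 0.2368
Station 2: ρ₂ = 1.734/7.1 = 0.2442, L₂ = ρ₂/(1-ρ₂) = 0.2442/(1-0.2442) = 0.3231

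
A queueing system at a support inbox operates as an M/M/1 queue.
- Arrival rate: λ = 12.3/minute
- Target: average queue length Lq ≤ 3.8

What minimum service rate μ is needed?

For M/M/1: Lq = λ²/(μ(μ-λ))
Need Lq ≤ 3.8, i.e. μ(μ-λ) ≥ λ²/3.8
μ² - 12.3μ - 151.29/3.8 ≥ 0  →  μ² - 12.3μ - 39.81316 ≥ 0
Quadratic formula (positive root): μ = [λ + √(λ² + 4×39.81316)]/2
Discriminant: 151.29 + 4×39.81316 = 310.5426, √310.5426 = 17.6222
μ ≥ (12.3 + 17.6222)/2 = 14.9611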